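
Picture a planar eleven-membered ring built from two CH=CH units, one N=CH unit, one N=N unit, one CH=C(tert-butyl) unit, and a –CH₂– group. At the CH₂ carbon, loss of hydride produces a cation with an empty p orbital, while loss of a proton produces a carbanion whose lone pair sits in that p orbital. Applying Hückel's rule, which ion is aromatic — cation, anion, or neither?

In either ion the ring is fully conjugated: every atom, including the new sp² carbon, supplies a p orbital.
Cation: 5 × 2 + 0 = 10 π electrons → 4(2)+2, aromatic.
Anion: 5 × 2 + 2 = 12 π electrons → 4(3), antiaromatic.

The cation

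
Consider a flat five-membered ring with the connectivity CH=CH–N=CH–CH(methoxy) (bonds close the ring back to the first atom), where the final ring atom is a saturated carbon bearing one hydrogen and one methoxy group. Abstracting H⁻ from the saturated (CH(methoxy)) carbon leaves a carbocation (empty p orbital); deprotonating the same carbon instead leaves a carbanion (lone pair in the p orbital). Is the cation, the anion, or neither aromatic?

In either ion the ring is fully conjugated: every atom, including the new sp² carbon, supplies a p orbital.
Cation: 2 × 2 + 0 = 4 π electrons → 4(1), antiaromatic.
Anion: 2 × 2 + 2 = 6 π electrons → 4(1)+2, aromatic.

The anion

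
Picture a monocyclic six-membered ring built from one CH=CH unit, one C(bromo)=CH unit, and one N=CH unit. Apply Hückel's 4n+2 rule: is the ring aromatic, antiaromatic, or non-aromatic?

Aromatic

Every ring atom contributes a p orbital perpendicular to the ring (every atom in a ring double bond is sp² and brings one electron to the p orbital; each sp² =N– keeps its lone pair in-plane and puts one electron into the π system), so the π system is cyclic and fully conjugated.
Counting π electrons: 3 × 2 = 6 from the 3 double-bond units.
That gives a 4n+2 count (6, n = 1).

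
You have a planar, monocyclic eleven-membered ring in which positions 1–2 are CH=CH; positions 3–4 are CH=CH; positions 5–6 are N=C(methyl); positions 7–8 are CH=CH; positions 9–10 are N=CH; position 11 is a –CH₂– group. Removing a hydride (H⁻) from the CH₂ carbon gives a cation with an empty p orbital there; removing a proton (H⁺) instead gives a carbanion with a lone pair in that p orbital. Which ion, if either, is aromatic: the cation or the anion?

Both ions have a continuous loop of p orbitals — each ring atom is sp².
Cation: 5 × 2 + 0 = 10 π electrons → 4(2)+2, aromatic.
Anion: 5 × 2 + 2 = 12 π electrons → 4(3), antiaromatic.

The cation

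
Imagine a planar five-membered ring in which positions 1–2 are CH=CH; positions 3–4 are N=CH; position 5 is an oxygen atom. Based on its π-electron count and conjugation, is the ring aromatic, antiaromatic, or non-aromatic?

Aromatic

Every ring atom contributes a p orbital perpendicular to the ring (the double-bond atoms are sp², each contributing one p electron; each sp² =N– keeps its lone pair in-plane and puts one electron into the π system; the oxygen donates one lone pair from its p orbital), so the π system is cyclic and fully conjugated.
Adding the contributions, 2 × 2 = 4 from the double-bond units + 2 from the O atom = 6.
Since 6 = 4·1 + 2, the ring meets the 4n+2 criterion.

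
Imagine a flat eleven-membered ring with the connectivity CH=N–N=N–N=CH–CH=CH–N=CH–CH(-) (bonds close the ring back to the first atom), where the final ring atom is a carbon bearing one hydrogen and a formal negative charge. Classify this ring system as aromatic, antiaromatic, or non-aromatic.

All ring atoms are sp² and supply a p orbital to the ring (every atom in a ring double bond is sp² and brings one electron to the p orbital; each =N– nitrogen is pyridine-type (lone pair in the sp² plane, one electron in the p orbital); the carbanion's lone pair occupies the p orbital); the conjugation is uninterrupted.
Tallying contributions gives 5 × 2 = 10 from the double-bond units + 2 from the CH(-) atom = 12.
12 = 4(3); a planar, fully conjugated 4n system is antiaromatic.

Antiaromatic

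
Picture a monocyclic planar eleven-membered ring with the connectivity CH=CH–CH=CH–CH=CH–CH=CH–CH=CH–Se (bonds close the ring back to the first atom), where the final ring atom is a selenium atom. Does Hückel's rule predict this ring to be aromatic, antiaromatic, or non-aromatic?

Antiaromatic

All ring atoms are sp² and supply a p orbital to the ring (each doubly-bonded ring atom is sp² with one p-orbital electron; the selenium donates one lone pair from its p orbital); the conjugation is uninterrupted.
Tallying contributions gives 5 × 2 = 10 from the double-bond units + 2 from the Se atom = 12.
12 is a 4n count (n = 3), so the planar conjugated ring is antiaromatic.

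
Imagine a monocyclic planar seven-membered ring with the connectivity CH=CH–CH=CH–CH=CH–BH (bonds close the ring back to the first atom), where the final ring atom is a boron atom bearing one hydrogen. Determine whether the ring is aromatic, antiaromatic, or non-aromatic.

Aromatic

Check conjugation: each doubly-bonded ring atom is sp² with one p-orbital electron; the boron has an empty p orbital — every position has a p orbital, so the cyclic π system is continuous.
π-electron count: 3 × 2 = 6 from the double-bond units + 0 from the BH atom = 6.
That gives a 4n+2 count (6, n = 1).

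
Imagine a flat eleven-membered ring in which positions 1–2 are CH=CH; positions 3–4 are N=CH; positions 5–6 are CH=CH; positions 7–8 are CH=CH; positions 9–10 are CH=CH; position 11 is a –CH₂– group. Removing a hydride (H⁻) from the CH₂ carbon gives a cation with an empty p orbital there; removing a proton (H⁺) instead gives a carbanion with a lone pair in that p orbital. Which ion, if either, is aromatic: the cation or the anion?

In either ion the ring is fully conjugated: every atom, including the new sp² carbon, supplies a p orbital.
Cation: 5 × 2 + 0 = 10 π electrons → 4(2)+2, aromatic.
Anion: 5 × 2 + 2 = 12 π electrons → 4(3), antiaromatic.

The cation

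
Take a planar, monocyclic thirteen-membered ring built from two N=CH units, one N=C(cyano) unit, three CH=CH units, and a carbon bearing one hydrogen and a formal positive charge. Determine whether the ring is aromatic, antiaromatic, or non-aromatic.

Antiaromatic

All ring atoms are sp² and supply a p orbital to the ring (each doubly-bonded ring atom is sp² with one p-orbital electron; each =N– nitrogen is pyridine-type (lone pair in the sp² plane, one electron in the p orbital); the carbocation has an empty p orbital); the conjugation is uninterrupted.
Adding the contributions, 6 × 2 = 12 from the double-bond units + 0 from the CH(+) atom = 12.
A 4n π count (12, n = 3) in a planar conjugated ring means antiaromatic.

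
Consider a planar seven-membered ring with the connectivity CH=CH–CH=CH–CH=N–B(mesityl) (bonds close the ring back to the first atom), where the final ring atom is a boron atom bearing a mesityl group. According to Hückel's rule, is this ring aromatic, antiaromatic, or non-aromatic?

All ring atoms are sp² and supply a p orbital to the ring (every atom in a ring double bond is sp² and brings one electron to the p orbital; the doubly-bonded nitrogens are pyridine-type — their lone pairs lie in the ring plane, leaving one electron in the p orbital; the boron has an empty p orbital); the conjugation is uninterrupted.
Adding the contributions, 3 × 2 = 6 from the double-bond units + 0 from the B(mesityl) atom = 6.
6 = 4(1) + 2, which satisfies Hückel's 4n+2 rule.

Aromatic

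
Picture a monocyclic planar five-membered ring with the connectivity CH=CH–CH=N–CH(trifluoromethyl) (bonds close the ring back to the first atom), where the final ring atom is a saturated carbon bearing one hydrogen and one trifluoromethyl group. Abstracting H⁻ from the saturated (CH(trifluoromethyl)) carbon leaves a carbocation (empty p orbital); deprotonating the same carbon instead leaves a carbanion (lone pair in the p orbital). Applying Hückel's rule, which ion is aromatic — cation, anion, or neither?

Both ions have a continuous loop of p orbitals — each ring atom is sp².
Cation: 2 × 2 + 0 = 4 π electrons → 4(1), antiaromatic.
Anion: 2 × 2 + 2 = 6 π electrons → 4(1)+2, aromatic.

The anion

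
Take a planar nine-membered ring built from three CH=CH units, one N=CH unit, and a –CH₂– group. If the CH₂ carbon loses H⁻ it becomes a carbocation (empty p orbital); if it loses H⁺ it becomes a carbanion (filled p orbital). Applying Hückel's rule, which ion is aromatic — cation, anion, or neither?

The anion

In either ion the ring is fully conjugated: every atom, including the new sp² carbon, supplies a p orbital.
Cation: 4 × 2 + 0 = 8 π electrons → 4(2), antiaromatic.
Anion: 4 × 2 + 2 = 10 π electrons → 4(2)+2, aromatic.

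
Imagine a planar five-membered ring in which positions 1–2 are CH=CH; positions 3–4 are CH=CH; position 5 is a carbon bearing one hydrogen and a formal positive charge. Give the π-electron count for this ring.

4

Every ring atom contributes a p orbital perpendicular to the ring (each doubly-bonded ring atom is sp² with one p-orbital electron; the carbocation has an empty p orbital), so the π system is cyclic and fully conjugated.
Adding the contributions, 2 × 2 = 4 from the double-bond units + 0 from the CH(+) atom = 4.
This is the cyclopentadienyl cation.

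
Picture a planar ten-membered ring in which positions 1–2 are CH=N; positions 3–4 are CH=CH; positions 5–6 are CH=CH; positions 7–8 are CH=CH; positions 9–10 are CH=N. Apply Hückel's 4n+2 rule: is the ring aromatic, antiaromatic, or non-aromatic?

Aromatic

Every ring atom contributes a p orbital perpendicular to the ring (the double-bond atoms are sp², each contributing one p electron; each =N– nitrogen is pyridine-type (lone pair in the sp² plane, one electron in the p orbital)), so the π system is cyclic and fully conjugated.
π-electron count: 5 × 2 = 10 from the 5 double-bond units.
With 10 π electrons (n = 2), the Hückel 4n+2 condition holds.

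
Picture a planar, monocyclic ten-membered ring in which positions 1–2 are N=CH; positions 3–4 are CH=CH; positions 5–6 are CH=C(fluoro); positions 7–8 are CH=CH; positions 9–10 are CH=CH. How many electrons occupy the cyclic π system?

10

The p orbitals form a continuous loop: every atom in a ring double bond is sp² and brings one electron to the p orbital; the doubly-bonded nitrogens are pyridine-type — their lone pairs lie in the ring plane, leaving one electron in the p orbital. The ring is fully conjugated.
Adding the contributions, 5 × 2 = 10 from the 5 double-bond units.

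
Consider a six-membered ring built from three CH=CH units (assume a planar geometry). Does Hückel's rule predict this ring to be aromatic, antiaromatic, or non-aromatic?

All ring atoms are sp² and supply a p orbital to the ring (every atom in a ring double bond is sp² and brings one electron to the p orbital); the conjugation is uninterrupted.
Tallying contributions gives 3 × 2 = 6 from the 3 double-bond units.
With 6 π electrons (n = 1), the Hückel 4n+2 condition holds.

Aromatic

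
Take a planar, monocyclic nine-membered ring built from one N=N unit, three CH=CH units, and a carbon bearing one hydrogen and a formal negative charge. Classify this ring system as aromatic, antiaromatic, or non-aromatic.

Aromatic

The p orbitals form a continuous loop: every atom in a ring double bond is sp² and brings one electron to the p orbital; the doubly-bonded nitrogens are pyridine-type — their lone pairs lie in the ring plane, leaving one electron in the p orbital; the carbanion's lone pair occupies the p orbital. The ring is fully conjugated.
Adding the contributions, 4 × 2 = 8 from the double-bond units + 2 from the CH(-) atom = 10.
That gives a 4n+2 count (10, n = 2).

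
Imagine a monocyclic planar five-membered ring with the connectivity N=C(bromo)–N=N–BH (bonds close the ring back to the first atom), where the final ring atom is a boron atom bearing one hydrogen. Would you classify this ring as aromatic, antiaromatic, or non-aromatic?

Antiaromatic

The p orbitals form a continuous loop: every atom in a ring double bond is sp² and brings one electron to the p orbital; each sp² =N– keeps its lone pair in-plane and puts one electron into the π system; the boron has an empty p orbital. The ring is fully conjugated.
π-electron count: 2 × 2 = 4 from the double-bond units + 0 from the BH atom = 4.
4 = 4(1); a planar, fully conjugated 4n system is antiaromatic.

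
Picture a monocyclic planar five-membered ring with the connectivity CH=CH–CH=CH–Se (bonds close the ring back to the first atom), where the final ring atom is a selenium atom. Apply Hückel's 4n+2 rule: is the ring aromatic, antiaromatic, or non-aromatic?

Aromatic

Every ring atom contributes a p orbital perpendicular to the ring (the double-bond atoms are sp², each contributing one p electron; the selenium donates one lone pair from its p orbital), so the π system is cyclic and fully conjugated.
Adding the contributions, 2 × 2 = 4 from the double-bond units + 2 from the Se atom = 6.
With 6 π electrons (n = 1), the Hückel 4n+2 condition holds.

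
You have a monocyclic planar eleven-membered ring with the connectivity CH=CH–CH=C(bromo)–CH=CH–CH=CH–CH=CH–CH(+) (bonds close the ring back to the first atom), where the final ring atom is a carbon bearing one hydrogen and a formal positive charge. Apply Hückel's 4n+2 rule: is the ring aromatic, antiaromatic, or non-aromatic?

Aromatic

Check conjugation: each doubly-bonded ring atom is sp² with one p-orbital electron; the carbocation has an empty p orbital — every position has a p orbital, so the cyclic π system is continuous.
Adding the contributions, 5 × 2 = 10 from the double-bond units + 0 from the CH(+) atom = 10.
That gives a 4n+2 count (10, n = 2).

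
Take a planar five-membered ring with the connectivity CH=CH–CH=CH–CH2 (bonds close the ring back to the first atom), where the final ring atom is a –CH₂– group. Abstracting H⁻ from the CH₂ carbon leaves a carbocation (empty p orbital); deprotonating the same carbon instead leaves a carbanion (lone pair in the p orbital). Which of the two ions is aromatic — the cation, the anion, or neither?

Once that carbon is sp², every ring atom has a p orbital and both ions are fully conjugated.
Cation: 2 × 2 + 0 = 4 π electrons → 4(1), antiaromatic.
Anion: 2 × 2 + 2 = 6 π electrons → 4(1)+2, aromatic.

The anion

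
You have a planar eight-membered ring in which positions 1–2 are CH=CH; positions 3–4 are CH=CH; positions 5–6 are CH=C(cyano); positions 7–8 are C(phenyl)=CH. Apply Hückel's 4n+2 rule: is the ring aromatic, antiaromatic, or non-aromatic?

Antiaromatic

Check conjugation: each doubly-bonded ring atom is sp² with one p-orbital electron — every position has a p orbital, so the cyclic π system is continuous.
π-electron count: 4 × 2 = 8 from the 4 double-bond units.
A 4n π count (8, n = 2) in a planar conjugated ring means antiaromatic.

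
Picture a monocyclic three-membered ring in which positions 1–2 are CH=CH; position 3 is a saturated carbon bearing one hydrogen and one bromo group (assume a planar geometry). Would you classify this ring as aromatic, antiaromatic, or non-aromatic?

Non-aromatic

The CH(bromo) carbon is saturated: that saturated carbon is sp³ and has no p orbital in the ring π system. Conjugation is not continuous around the ring.
Without a continuous loop of overlapping p orbitals the Hückel electron count never comes into play.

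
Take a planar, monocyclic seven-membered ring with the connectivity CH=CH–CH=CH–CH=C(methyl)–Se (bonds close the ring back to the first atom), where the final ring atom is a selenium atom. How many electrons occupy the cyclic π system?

Every ring atom contributes a p orbital perpendicular to the ring (every atom in a ring double bond is sp² and brings one electron to the p orbital; the selenium donates one lone pair from its p orbital), so the π system is cyclic and fully conjugated.
π-electron count: 3 × 2 = 6 from the double-bond units + 2 from the Se atom = 8.

8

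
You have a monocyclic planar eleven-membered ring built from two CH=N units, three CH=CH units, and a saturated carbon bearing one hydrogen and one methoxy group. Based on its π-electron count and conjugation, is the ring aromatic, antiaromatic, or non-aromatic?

Non-aromatic

The CH(methoxy) carbon is saturated: that saturated carbon is sp³ and has no p orbital in the ring π system. Conjugation is not continuous around the ring.
Without a continuous loop of overlapping p orbitals the Hückel electron count never comes into play.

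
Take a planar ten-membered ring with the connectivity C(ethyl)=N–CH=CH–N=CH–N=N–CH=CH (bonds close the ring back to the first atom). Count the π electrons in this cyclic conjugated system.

The p orbitals form a continuous loop: every atom in a ring double bond is sp² and brings one electron to the p orbital; the doubly-bonded nitrogens are pyridine-type — their lone pairs lie in the ring plane, leaving one electron in the p orbital. The ring is fully conjugated.
Counting π electrons: 5 × 2 = 10 from the 5 double-bond units.

10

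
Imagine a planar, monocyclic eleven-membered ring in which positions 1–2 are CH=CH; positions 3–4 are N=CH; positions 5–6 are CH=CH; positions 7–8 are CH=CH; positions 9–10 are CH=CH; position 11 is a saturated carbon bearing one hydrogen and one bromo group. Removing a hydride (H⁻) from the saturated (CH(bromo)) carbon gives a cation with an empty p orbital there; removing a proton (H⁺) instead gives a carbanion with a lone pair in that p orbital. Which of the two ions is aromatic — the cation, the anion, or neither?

The cation

Both ions have a continuous loop of p orbitals — each ring atom is sp².
Cation: 5 × 2 + 0 = 10 π electrons → 4(2)+2, aromatic.
Anion: 5 × 2 + 2 = 12 π electrons → 4(3), antiaromatic.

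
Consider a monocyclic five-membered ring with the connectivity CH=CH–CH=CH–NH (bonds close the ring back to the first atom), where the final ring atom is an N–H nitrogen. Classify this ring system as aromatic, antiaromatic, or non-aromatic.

Aromatic

The p orbitals form a continuous loop: the double-bond atoms are sp², each contributing one p electron; the pyrrole-type nitrogen donates its lone pair from the p orbital. The ring is fully conjugated.
Counting π electrons: 2 × 2 = 4 from the double-bond units + 2 from the NH atom = 6.
Since 6 = 4·1 + 2, the ring meets the 4n+2 criterion.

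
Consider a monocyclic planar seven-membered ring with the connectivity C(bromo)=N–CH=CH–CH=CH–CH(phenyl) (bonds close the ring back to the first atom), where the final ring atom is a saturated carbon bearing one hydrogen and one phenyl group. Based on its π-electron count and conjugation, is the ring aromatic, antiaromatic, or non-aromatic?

Non-aromatic

At the CH(phenyl) position, that saturated carbon is sp³ and has no p orbital in the ring π system; the ring's p-orbital overlap is broken there.
Hückel's rule only applies to fully conjugated rings, so this one is simply non-aromatic.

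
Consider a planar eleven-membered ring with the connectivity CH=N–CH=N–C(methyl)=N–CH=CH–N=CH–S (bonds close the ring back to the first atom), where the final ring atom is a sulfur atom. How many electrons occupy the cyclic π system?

12

The p orbitals form a continuous loop: each doubly-bonded ring atom is sp² with one p-orbital electron; each sp² =N– keeps its lone pair in-plane and puts one electron into the π system; the sulfur donates one lone pair from its p orbital. The ring is fully conjugated.
π-electron count: 5 × 2 = 10 from the double-bond units + 2 from the S atom = 12.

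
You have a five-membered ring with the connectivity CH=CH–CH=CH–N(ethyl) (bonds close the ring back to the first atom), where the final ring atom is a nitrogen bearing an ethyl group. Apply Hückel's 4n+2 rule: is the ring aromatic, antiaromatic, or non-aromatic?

Aromatic

Check conjugation: the double-bond atoms are sp², each contributing one p electron; the pyrrole-type nitrogen donates its lone pair from the p orbital — every position has a p orbital, so the cyclic π system is continuous.
Adding the contributions, 2 × 2 = 4 from the double-bond units + 2 from the N(ethyl) atom = 6.
6 = 4(1) + 2, which satisfies Hückel's 4n+2 rule.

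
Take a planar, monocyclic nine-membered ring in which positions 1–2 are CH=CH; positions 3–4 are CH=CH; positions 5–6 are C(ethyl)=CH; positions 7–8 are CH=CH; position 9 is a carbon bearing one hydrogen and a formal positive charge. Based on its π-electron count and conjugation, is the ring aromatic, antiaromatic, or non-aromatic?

Check conjugation: the double-bond atoms are sp², each contributing one p electron; the carbocation has an empty p orbital — every position has a p orbital, so the cyclic π system is continuous.
Tallying contributions gives 4 × 2 = 8 from the double-bond units + 0 from the CH(+) atom = 8.
8 is a 4n count (n = 2), so the planar conjugated ring is antiaromatic.

Antiaromatic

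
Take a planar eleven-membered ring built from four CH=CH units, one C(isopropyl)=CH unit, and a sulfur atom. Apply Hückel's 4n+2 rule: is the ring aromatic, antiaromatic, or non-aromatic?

All ring atoms are sp² and supply a p orbital to the ring (the double-bond atoms are sp², each contributing one p electron; the sulfur donates one lone pair from its p orbital); the conjugation is uninterrupted.
Counting π electrons: 5 × 2 = 10 from the double-bond units + 2 from the S atom = 12.
With 12 = 4·3 π electrons, Hückel's rule classifies the planar ring as antiaromatic.

Antiaromatic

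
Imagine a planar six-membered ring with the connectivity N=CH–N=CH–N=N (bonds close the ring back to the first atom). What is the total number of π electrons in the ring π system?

6

The p orbitals form a continuous loop: each doubly-bonded ring atom is sp² with one p-orbital electron; each =N– nitrogen is pyridine-type (lone pair in the sp² plane, one electron in the p orbital). The ring is fully conjugated.
Tallying contributions gives 3 × 2 = 6 from the 3 double-bond units.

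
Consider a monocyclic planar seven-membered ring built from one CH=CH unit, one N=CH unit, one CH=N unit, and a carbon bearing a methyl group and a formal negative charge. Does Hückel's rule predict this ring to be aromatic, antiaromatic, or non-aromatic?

The p orbitals form a continuous loop: every atom in a ring double bond is sp² and brings one electron to the p orbital; each =N– nitrogen is pyridine-type (lone pair in the sp² plane, one electron in the p orbital); the carbanion's lone pair occupies the p orbital. The ring is fully conjugated.
Adding the contributions, 3 × 2 = 6 from the double-bond units + 2 from the C(methyl)(-) atom = 8.
8 is a 4n count (n = 2), so the planar conjugated ring is antiaromatic.

Antiaromatic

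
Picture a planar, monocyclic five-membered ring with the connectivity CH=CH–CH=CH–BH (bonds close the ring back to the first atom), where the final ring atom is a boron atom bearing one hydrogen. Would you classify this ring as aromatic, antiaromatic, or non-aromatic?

Every ring atom contributes a p orbital perpendicular to the ring (the double-bond atoms are sp², each contributing one p electron; the boron has an empty p orbital), so the π system is cyclic and fully conjugated.
π-electron count: 2 × 2 = 4 from the double-bond units + 0 from the BH atom = 4.
With 4 = 4·1 π electrons, Hückel's rule classifies the planar ring as antiaromatic.
(The species described is borole.)

Antiaromatic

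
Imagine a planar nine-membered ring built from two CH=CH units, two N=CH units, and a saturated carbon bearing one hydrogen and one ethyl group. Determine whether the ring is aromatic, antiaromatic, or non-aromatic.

Because that saturated carbon is sp³ and has no p orbital in the ring π system at the CH(ethyl) position, the π system cannot extend all the way around the ring.
A ring that is not fully conjugated cannot be aromatic or antiaromatic regardless of its π-electron count.

Non-aromatic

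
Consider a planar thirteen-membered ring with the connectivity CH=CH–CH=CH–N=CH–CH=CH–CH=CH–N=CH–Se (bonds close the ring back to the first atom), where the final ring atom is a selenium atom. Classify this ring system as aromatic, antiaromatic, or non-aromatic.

All ring atoms are sp² and supply a p orbital to the ring (every atom in a ring double bond is sp² and brings one electron to the p orbital; each =N– nitrogen is pyridine-type (lone pair in the sp² plane, one electron in the p orbital); the selenium donates one lone pair from its p orbital); the conjugation is uninterrupted.
Adding the contributions, 6 × 2 = 12 from the double-bond units + 2 from the Se atom = 14.
14 = 4(3) + 2, which satisfies Hückel's 4n+2 rule.

Aromatic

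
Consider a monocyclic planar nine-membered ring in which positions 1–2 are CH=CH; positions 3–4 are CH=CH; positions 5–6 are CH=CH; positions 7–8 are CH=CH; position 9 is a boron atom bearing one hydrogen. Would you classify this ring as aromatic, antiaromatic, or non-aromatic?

Antiaromatic

The p orbitals form a continuous loop: each doubly-bonded ring atom is sp² with one p-orbital electron; the boron has an empty p orbital. The ring is fully conjugated.
π-electron count: 4 × 2 = 8 from the double-bond units + 0 from the BH atom = 8.
8 = 4(2); a planar, fully conjugated 4n system is antiaromatic.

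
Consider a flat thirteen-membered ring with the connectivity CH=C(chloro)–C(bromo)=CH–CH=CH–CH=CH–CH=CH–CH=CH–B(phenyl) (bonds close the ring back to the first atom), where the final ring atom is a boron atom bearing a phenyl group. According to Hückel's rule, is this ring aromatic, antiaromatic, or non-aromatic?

Antiaromatic

The p orbitals form a continuous loop: the double-bond atoms are sp², each contributing one p electron; the boron has an empty p orbital. The ring is fully conjugated.
Tallying contributions gives 6 × 2 = 12 from the double-bond units + 0 from the B(phenyl) atom = 12.
12 is a 4n count (n = 3), so the planar conjugated ring is antiaromatic.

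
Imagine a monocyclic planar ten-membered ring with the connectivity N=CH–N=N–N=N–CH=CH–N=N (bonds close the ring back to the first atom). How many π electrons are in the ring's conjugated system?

10

Every ring atom contributes a p orbital perpendicular to the ring (every atom in a ring double bond is sp² and brings one electron to the p orbital; the doubly-bonded nitrogens are pyridine-type — their lone pairs lie in the ring plane, leaving one electron in the p orbital), so the π system is cyclic and fully conjugated.
Tallying contributions gives 5 × 2 = 10 from the 5 double-bond units.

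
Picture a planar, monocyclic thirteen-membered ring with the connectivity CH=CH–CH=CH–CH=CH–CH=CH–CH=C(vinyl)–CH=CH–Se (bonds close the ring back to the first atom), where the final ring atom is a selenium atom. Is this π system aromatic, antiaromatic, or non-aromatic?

Aromatic

Every ring atom contributes a p orbital perpendicular to the ring (each doubly-bonded ring atom is sp² with one p-orbital electron; the selenium donates one lone pair from its p orbital), so the π system is cyclic and fully conjugated.
π-electron count: 6 × 2 = 12 from the double-bond units + 2 from the Se atom = 14.
Since 14 = 4·3 + 2, the ring meets the 4n+2 criterion.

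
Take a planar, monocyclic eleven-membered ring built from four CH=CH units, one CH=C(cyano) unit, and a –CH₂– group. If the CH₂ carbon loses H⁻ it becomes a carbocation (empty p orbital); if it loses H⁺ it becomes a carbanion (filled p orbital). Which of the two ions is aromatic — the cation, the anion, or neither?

The cation

Both ions have a continuous loop of p orbitals — each ring atom is sp².
Cation: 5 × 2 + 0 = 10 π electrons → 4(2)+2, aromatic.
Anion: 5 × 2 + 2 = 12 π electrons → 4(3), antiaromatic.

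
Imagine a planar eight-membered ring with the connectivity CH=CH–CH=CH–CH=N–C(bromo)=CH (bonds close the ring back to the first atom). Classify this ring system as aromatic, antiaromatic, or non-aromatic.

Antiaromatic

Every ring atom contributes a p orbital perpendicular to the ring (every atom in a ring double bond is sp² and brings one electron to the p orbital; each sp² =N– keeps its lone pair in-plane and puts one electron into the π system), so the π system is cyclic and fully conjugated.
π-electron count: 4 × 2 = 8 from the 4 double-bond units.
8 is a 4n count (n = 2), so the planar conjugated ring is antiaromatic.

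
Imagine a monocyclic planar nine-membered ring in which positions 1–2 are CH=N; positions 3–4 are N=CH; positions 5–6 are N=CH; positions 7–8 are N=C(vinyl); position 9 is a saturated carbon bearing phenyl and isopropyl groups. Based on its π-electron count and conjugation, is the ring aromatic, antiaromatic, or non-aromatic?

At the C(phenyl)(isopropyl) position, that saturated carbon is sp³ and has no p orbital in the ring π system; the ring's p-orbital overlap is broken there.
Without a continuous loop of overlapping p orbitals the Hückel electron count never comes into play.

Non-aromatic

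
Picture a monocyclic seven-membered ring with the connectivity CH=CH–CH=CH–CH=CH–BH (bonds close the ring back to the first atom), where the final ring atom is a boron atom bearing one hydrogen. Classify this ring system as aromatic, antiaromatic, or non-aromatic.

The p orbitals form a continuous loop: every atom in a ring double bond is sp² and brings one electron to the p orbital; the boron has an empty p orbital. The ring is fully conjugated.
Adding the contributions, 3 × 2 = 6 from the double-bond units + 0 from the BH atom = 6.
6 = 4(1) + 2, which satisfies Hückel's 4n+2 rule.

Aromatic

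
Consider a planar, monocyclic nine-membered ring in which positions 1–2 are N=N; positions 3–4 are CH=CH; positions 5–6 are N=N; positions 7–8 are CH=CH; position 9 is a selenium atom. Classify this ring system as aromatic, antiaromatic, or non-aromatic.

Every ring atom contributes a p orbital perpendicular to the ring (every atom in a ring double bond is sp² and brings one electron to the p orbital; each sp² =N– keeps its lone pair in-plane and puts one electron into the π system; the selenium donates one lone pair from its p orbital), so the π system is cyclic and fully conjugated.
Adding the contributions, 4 × 2 = 8 from the double-bond units + 2 from the Se atom = 10.
That gives a 4n+2 count (10, n = 2).

Aromatic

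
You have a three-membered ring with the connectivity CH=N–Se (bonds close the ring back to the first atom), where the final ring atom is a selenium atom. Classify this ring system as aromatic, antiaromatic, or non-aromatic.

Antiaromatic

The p orbitals form a continuous loop: the double-bond atoms are sp², each contributing one p electron; the doubly-bonded nitrogens are pyridine-type — their lone pairs lie in the ring plane, leaving one electron in the p orbital; the selenium donates one lone pair from its p orbital. The ring is fully conjugated.
π-electron count: 1 × 2 = 2 from the double-bond unit + 2 from the Se atom = 4.
With 4 = 4·1 π electrons, Hückel's rule classifies the planar ring as antiaromatic.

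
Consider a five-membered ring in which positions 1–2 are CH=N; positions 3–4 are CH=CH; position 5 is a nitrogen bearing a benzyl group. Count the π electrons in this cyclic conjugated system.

The p orbitals form a continuous loop: the double-bond atoms are sp², each contributing one p electron; each sp² =N– keeps its lone pair in-plane and puts one electron into the π system; the pyrrole-type nitrogen donates its lone pair from the p orbital. The ring is fully conjugated.
Counting π electrons: 2 × 2 = 4 from the double-bond units + 2 from the N(benzyl) atom = 6.

6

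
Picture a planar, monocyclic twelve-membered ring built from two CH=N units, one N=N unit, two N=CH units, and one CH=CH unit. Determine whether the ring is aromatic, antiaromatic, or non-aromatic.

The p orbitals form a continuous loop: the double-bond atoms are sp², each contributing one p electron; each =N– nitrogen is pyridine-type (lone pair in the sp² plane, one electron in the p orbital). The ring is fully conjugated.
π-electron count: 6 × 2 = 12 from the 6 double-bond units.
With 12 = 4·3 π electrons, Hückel's rule classifies the planar ring as antiaromatic.

Antiaromatic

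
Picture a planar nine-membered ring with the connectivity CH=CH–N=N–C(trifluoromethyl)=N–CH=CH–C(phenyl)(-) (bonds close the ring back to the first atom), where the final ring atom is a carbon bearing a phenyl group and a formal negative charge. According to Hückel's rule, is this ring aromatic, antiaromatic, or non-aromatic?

Every ring atom contributes a p orbital perpendicular to the ring (each doubly-bonded ring atom is sp² with one p-orbital electron; each =N– nitrogen is pyridine-type (lone pair in the sp² plane, one electron in the p orbital); the carbanion's lone pair occupies the p orbital), so the π system is cyclic and fully conjugated.
Adding the contributions, 4 × 2 = 8 from the double-bond units + 2 from the C(phenyl)(-) atom = 10.
With 10 π electrons (n = 2), the Hückel 4n+2 condition holds.

Aromatic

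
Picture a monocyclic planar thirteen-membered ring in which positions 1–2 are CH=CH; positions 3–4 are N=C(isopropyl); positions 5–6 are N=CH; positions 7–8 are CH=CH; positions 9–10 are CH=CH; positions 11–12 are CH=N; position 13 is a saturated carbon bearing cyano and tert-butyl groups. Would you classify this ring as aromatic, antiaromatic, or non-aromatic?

Non-aromatic

The C(cyano)(tert-butyl) carbon is saturated: that saturated carbon is sp³ and has no p orbital in the ring π system. Conjugation is not continuous around the ring.
Hückel's rule only applies to fully conjugated rings, so this one is simply non-aromatic.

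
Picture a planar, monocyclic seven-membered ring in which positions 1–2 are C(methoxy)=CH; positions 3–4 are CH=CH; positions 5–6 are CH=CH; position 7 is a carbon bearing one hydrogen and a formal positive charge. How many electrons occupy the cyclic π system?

All ring atoms are sp² and supply a p orbital to the ring (each doubly-bonded ring atom is sp² with one p-orbital electron; the carbocation has an empty p orbital); the conjugation is uninterrupted.
π-electron count: 3 × 2 = 6 from the double-bond units + 0 from the CH(+) atom = 6.

6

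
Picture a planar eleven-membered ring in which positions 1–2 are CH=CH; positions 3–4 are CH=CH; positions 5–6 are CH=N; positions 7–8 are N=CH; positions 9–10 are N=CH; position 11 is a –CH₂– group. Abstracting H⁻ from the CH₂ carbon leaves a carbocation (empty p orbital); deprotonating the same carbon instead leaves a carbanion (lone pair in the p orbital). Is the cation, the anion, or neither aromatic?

In either ion the ring is fully conjugated: every atom, including the new sp² carbon, supplies a p orbital.
Cation: 5 × 2 + 0 = 10 π electrons → 4(2)+2, aromatic.
Anion: 5 × 2 + 2 = 12 π electrons → 4(3), antiaromatic.

The cation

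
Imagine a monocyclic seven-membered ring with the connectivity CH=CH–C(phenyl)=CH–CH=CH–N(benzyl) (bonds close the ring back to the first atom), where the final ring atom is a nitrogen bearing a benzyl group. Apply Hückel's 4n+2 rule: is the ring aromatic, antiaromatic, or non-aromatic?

Antiaromatic

Check conjugation: the double-bond atoms are sp², each contributing one p electron; the pyrrole-type nitrogen donates its lone pair from the p orbital — every position has a p orbital, so the cyclic π system is continuous.
Adding the contributions, 3 × 2 = 6 from the double-bond units + 2 from the N(benzyl) atom = 8.
With 8 = 4·2 π electrons, Hückel's rule classifies the planar ring as antiaromatic.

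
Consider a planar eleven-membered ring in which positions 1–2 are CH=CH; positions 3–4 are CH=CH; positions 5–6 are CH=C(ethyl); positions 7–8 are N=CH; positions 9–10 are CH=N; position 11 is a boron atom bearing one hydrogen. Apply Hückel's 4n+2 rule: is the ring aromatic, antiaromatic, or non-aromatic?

Aromatic

Check conjugation: every atom in a ring double bond is sp² and brings one electron to the p orbital; each =N– nitrogen is pyridine-type (lone pair in the sp² plane, one electron in the p orbital); the boron has an empty p orbital — every position has a p orbital, so the cyclic π system is continuous.
Tallying contributions gives 5 × 2 = 10 from the double-bond units + 0 from the BH atom = 10.
That gives a 4n+2 count (10, n = 2).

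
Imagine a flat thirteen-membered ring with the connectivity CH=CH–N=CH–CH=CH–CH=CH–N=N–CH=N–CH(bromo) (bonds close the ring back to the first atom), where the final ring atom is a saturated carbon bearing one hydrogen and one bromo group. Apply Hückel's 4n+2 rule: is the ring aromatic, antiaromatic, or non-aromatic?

The CH(bromo) carbon is saturated: that saturated carbon is sp³ and has no p orbital in the ring π system. Conjugation is not continuous around the ring.
Without a continuous loop of overlapping p orbitals the Hückel electron count never comes into play.

Non-aromatic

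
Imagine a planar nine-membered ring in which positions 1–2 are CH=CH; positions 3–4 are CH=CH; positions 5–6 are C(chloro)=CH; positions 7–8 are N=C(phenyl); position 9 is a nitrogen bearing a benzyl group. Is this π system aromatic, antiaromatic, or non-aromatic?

Aromatic

All ring atoms are sp² and supply a p orbital to the ring (each doubly-bonded ring atom is sp² with one p-orbital electron; each sp² =N– keeps its lone pair in-plane and puts one electron into the π system; the pyrrole-type nitrogen donates its lone pair from the p orbital); the conjugation is uninterrupted.
Counting π electrons: 4 × 2 = 8 from the double-bond units + 2 from the N(benzyl) atom = 10.
Since 10 = 4·2 + 2, the ring meets the 4n+2 criterion.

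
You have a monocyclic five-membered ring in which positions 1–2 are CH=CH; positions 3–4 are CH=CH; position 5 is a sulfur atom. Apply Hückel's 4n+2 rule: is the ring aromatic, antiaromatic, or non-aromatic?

All ring atoms are sp² and supply a p orbital to the ring (the double-bond atoms are sp², each contributing one p electron; the sulfur donates one lone pair from its p orbital); the conjugation is uninterrupted.
Counting π electrons: 2 × 2 = 4 from the double-bond units + 2 from the S atom = 6.
6 = 4(1) + 2, which satisfies Hückel's 4n+2 rule.
This is thiophene.

Aromatic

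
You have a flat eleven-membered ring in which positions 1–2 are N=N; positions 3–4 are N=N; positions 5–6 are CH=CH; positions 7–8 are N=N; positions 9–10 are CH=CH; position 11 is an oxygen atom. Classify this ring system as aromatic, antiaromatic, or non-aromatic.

Every ring atom contributes a p orbital perpendicular to the ring (the double-bond atoms are sp², each contributing one p electron; each =N– nitrogen is pyridine-type (lone pair in the sp² plane, one electron in the p orbital); the oxygen donates one lone pair from its p orbital), so the π system is cyclic and fully conjugated.
Tallying contributions gives 5 × 2 = 10 from the double-bond units + 2 from the O atom = 12.
12 = 4(3); a planar, fully conjugated 4n system is antiaromatic.

Antiaromatic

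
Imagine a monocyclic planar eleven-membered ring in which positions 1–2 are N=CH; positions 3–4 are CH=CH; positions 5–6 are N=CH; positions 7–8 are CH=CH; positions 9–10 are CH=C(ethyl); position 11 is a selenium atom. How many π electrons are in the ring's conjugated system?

12

Every ring atom contributes a p orbital perpendicular to the ring (the double-bond atoms are sp², each contributing one p electron; each =N– nitrogen is pyridine-type (lone pair in the sp² plane, one electron in the p orbital); the selenium donates one lone pair from its p orbital), so the π system is cyclic and fully conjugated.
π-electron count: 5 × 2 = 10 from the double-bond units + 2 from the Se atom = 12.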